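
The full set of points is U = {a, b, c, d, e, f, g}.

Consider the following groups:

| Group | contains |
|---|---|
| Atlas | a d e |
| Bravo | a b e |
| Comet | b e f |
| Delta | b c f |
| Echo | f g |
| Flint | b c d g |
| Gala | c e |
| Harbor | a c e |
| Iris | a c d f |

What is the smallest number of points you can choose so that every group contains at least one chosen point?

3

H = {a, c, f} meets every group (each contains at least one member of H), and |H| = 3.
No choice of 2 points meets every group, so 3 is the minimum.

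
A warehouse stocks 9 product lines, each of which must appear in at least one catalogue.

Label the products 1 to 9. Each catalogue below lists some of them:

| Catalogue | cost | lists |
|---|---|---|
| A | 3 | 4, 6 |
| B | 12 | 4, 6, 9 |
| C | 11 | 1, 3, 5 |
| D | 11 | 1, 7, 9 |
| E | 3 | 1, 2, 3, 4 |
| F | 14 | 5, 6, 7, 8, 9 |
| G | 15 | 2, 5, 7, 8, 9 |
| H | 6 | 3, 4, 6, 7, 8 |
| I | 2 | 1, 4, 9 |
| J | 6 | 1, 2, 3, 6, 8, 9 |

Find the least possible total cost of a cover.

E, F together cover every product (E ∪ F = {1, 2, 3, 4, 5, 6, 7, 8, 9}); total cost 3 + 14 = 17.
The greedy pick I, E, H, C costs 22; no covering selection beats 17.

17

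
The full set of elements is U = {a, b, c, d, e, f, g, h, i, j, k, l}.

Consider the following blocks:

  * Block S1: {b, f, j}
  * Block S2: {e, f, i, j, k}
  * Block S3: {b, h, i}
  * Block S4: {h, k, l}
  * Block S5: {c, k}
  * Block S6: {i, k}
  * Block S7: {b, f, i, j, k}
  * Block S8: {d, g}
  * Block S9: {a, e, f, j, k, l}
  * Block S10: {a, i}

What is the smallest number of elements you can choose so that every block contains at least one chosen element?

T = {b, g, i, k} meets every block (each contains at least one member of T), and |T| = 4.
The blocks S1, S5, S8, S10 are pairwise disjoint, so any hitting set needs a separate element for each — at least 4. Hence 4 is optimal.

4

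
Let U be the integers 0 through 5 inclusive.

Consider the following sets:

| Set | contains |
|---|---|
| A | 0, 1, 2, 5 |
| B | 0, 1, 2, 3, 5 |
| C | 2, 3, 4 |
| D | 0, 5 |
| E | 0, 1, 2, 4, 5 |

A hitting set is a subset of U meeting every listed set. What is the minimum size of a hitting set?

H = {2, 5} meets every set (each contains at least one member of H), and |H| = 2.
The sets C, D are pairwise disjoint, so any hitting set needs a separate item for each — at least 2. Hence 2 is optimal.

2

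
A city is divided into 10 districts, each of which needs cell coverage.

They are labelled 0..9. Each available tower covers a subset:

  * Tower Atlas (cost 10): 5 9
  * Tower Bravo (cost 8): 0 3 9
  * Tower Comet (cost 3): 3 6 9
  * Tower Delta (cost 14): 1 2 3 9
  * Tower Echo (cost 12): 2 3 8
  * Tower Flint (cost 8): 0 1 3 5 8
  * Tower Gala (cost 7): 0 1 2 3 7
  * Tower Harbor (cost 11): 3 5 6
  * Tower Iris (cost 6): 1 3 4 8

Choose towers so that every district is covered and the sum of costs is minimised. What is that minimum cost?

24

Comet, Flint, Gala, Iris together cover every district (Comet ∪ Flint ∪ Gala ∪ Iris = {0, 1, 2, 3, 4, 5, 6, 7, 8, 9}); total cost 3 + 8 + 7 + 6 = 24.
No covering selection has total cost below 24.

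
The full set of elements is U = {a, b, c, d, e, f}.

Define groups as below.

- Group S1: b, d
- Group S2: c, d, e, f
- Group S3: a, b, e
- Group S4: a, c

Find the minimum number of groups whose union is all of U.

2

S2 and S3 cover everything between them: the union {a, b, c, d, e, f} is all of U.
No single group has all 6 elements (the largest, S2, has 4), so 2 is optimal.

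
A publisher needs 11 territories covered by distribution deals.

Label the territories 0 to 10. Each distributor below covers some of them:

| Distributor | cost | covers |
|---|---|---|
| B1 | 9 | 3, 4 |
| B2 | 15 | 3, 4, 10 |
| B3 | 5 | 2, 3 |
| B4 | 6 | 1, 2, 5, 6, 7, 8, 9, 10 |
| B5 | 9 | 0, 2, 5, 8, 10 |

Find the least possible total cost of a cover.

24

B1, B4, B5 together cover every territory (B1 ∪ B4 ∪ B5 = {0, 1, 2, 3, 4, 5, 6, 7, 8, 9, 10}); total cost 9 + 6 + 9 = 24.
No covering selection has total cost below 24.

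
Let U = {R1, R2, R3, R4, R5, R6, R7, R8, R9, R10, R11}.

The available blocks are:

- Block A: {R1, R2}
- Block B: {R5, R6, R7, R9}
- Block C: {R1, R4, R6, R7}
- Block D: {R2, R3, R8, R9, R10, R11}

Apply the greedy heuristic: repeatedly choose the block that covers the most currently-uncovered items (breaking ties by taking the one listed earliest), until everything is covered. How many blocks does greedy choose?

3

Greedy: pick D (covers 6 new) → pick C (covers 4 new) → pick B (covers 1 new). Total picks: 3.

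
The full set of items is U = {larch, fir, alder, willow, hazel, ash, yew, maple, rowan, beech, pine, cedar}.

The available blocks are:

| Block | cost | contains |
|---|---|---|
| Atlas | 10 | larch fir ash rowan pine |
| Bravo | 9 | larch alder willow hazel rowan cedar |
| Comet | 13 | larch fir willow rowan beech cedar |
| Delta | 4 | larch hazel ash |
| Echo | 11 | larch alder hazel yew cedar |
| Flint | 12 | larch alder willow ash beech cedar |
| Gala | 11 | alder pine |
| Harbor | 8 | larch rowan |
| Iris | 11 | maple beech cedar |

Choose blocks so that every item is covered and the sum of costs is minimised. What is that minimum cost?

Atlas, Bravo, Echo, Iris together cover every item (Atlas ∪ Bravo ∪ Echo ∪ Iris = {larch, fir, alder, willow, hazel, ash, yew, maple, rowan, beech, pine, cedar}); total cost 10 + 9 + 11 + 11 = 41.
The greedy pick Delta, Bravo, Atlas, Iris, Echo costs 45; no covering selection beats 41.

41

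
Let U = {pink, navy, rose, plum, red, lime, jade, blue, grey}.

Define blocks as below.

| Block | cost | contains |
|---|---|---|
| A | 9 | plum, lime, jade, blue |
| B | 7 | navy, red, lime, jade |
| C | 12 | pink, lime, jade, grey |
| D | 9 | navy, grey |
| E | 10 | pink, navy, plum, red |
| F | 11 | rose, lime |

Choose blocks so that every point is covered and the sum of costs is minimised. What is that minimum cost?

39

A, D, E, F together cover every point (A ∪ D ∪ E ∪ F = {pink, navy, rose, plum, red, lime, jade, blue, grey}); total cost 9 + 9 + 10 + 11 = 39.
No covering selection has total cost below 39.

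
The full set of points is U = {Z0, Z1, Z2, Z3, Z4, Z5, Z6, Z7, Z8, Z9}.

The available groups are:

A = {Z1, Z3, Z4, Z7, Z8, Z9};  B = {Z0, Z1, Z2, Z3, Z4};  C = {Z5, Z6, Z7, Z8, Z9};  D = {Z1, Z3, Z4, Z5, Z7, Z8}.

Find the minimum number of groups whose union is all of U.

2

B and C cover everything between them: the union {Z0, Z1, Z2, Z3, Z4, Z5, Z6, Z7, Z8, Z9} is all of U.
No single group has all 10 points (the largest, A, has 6), so 2 is optimal.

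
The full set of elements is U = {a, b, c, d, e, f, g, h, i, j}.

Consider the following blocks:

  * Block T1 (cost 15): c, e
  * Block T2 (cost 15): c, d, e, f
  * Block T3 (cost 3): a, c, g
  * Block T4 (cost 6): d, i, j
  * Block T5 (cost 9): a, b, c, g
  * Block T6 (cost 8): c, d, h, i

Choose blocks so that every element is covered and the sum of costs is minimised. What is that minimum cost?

T2, T4, T5, T6 together cover every element (T2 ∪ T4 ∪ T5 ∪ T6 = {a, b, c, d, e, f, g, h, i, j}); total cost 15 + 6 + 9 + 8 = 38.
The greedy pick T3, T4, T2, T6, T5 costs 41; no covering selection beats 38.

38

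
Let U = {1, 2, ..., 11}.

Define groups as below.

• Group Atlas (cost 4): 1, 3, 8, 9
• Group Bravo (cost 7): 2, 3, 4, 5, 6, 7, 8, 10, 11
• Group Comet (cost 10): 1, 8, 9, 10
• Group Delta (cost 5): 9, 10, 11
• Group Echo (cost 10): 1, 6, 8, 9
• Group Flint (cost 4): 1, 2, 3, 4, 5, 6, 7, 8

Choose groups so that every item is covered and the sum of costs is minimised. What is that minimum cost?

Delta, Flint together cover every item (Delta ∪ Flint = {1, 2, 3, 4, 5, 6, 7, 8, 9, 10, 11}); total cost 5 + 4 = 9.
No covering selection has total cost below 9.

9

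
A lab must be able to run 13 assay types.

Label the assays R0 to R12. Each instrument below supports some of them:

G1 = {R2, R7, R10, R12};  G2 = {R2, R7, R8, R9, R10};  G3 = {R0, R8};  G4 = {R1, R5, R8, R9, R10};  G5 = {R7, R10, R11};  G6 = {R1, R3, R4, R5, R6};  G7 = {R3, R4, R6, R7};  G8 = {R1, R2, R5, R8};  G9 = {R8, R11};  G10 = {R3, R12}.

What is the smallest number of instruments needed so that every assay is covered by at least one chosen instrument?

Take {G1, G2, G3, G6, G9}. Their union is {R0, R1, R2, R3, R4, R5, R6, R7, R8, R9, R10, R11, R12}, which is all 13 assays.
No 4 of the 10 instruments cover everything (all 210 combinations miss at least one assay), so 5 is optimal.

5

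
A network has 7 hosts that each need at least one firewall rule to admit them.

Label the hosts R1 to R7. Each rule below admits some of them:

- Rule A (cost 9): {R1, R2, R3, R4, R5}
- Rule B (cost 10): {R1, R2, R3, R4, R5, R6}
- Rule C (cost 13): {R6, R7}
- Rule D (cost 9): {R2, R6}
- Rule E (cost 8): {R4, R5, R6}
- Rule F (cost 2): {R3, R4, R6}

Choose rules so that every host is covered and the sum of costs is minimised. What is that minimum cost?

22

A, C together cover every host (A ∪ C = {R1, R2, R3, R4, R5, R6, R7}); total cost 9 + 13 = 22.
The greedy pick F, A, C costs 24; no covering selection beats 22.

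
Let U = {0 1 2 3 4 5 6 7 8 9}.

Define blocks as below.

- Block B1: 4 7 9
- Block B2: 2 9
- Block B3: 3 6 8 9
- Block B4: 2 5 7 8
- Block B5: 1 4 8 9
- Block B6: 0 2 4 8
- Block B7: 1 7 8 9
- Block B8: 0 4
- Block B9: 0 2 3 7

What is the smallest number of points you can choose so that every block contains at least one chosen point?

Take H = {0, 7, 9}. Each listed block contains at least one of these, so H is a hitting set of size 3.
No choice of 2 points meets every block, so 3 is the minimum.

3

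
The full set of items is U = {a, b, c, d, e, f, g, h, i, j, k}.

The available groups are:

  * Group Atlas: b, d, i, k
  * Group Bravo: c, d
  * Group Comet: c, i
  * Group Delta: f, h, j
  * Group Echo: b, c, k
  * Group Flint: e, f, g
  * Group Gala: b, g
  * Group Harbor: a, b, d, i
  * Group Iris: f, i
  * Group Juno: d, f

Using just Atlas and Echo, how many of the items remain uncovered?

Union of Atlas, Echo = {b, c, d, i, k}.
Not covered: a, e, f, g, h, j — 6 items.

6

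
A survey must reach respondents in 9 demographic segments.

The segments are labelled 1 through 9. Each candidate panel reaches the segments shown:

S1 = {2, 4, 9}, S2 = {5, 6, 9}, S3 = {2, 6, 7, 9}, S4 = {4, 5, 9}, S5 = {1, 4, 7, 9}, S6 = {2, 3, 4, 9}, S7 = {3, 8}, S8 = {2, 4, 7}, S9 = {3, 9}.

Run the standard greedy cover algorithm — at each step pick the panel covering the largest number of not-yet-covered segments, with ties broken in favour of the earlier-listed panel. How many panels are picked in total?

4

Greedy: pick S3 (covers 4 new) → pick S4 (covers 2 new) → pick S7 (covers 2 new) → pick S5 (covers 1 new). Total picks: 4.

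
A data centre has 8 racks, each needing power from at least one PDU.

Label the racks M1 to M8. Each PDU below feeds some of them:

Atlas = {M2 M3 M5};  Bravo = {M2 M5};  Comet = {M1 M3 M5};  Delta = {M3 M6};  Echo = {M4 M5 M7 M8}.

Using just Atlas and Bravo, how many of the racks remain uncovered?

Union of Atlas, Bravo = {M2, M3, M5}.
Not covered: M1, M4, M6, M7, M8 — 5 racks.

5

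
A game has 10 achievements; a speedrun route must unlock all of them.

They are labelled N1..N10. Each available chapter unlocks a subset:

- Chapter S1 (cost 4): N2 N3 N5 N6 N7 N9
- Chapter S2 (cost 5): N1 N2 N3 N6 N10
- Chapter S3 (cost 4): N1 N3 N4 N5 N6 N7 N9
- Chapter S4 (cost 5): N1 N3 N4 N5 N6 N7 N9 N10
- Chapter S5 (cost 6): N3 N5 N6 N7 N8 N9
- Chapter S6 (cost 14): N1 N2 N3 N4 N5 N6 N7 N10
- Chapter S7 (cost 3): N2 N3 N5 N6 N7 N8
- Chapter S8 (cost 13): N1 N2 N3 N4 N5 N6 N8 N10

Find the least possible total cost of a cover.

8

S4, S7 together cover every achievement (S4 ∪ S7 = {N1, N2, N3, N4, N5, N6, N7, N8, N9, N10}); total cost 5 + 3 = 8.
No covering selection has total cost below 8.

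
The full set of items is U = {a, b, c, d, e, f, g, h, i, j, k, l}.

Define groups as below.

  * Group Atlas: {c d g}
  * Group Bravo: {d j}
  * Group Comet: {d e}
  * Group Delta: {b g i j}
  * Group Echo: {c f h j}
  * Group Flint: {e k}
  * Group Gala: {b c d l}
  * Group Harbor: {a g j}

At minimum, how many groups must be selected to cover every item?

Delta and Echo and Flint and Gala and Harbor together: Delta ∪ Echo ∪ Flint ∪ Gala ∪ Harbor = {a, b, c, d, e, f, g, h, i, j, k, l} — every item is covered.
No 4 of the 8 groups cover everything (all 70 combinations miss at least one item), so 5 is optimal.

5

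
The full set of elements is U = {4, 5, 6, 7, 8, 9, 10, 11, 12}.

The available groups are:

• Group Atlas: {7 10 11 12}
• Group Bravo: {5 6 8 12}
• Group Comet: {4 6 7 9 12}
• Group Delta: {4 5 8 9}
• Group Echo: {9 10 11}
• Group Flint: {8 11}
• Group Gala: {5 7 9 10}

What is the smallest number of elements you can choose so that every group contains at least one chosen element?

Take H = {7, 8, 11}. Each listed group contains at least one of these, so H is a hitting set of size 3.
No choice of 2 elements meets every group, so 3 is the minimum.

3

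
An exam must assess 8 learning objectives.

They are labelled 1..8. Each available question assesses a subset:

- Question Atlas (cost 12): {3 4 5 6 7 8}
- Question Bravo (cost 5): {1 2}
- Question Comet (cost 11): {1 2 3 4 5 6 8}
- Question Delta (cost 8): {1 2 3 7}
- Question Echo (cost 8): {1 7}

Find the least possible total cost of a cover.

17

Atlas, Bravo together cover every objective (Atlas ∪ Bravo = {1, 2, 3, 4, 5, 6, 7, 8}); total cost 12 + 5 = 17.
The greedy pick Comet, Delta costs 19; no covering selection beats 17.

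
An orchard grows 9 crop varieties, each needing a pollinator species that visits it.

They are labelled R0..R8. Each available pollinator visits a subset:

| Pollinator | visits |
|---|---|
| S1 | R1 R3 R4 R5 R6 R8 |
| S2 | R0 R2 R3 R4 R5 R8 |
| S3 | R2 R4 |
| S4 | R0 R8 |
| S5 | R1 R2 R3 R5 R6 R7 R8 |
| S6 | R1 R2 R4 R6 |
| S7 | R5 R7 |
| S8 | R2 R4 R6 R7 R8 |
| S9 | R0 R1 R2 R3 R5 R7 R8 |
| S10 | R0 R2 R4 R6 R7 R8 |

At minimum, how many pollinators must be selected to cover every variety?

Take {S1, S10}. Their union is {R0, R1, R2, R3, R4, R5, R6, R7, R8}, which is all 9 varieties.
No single pollinator has all 9 varieties (the largest, S5, has 7), so 2 is optimal.

2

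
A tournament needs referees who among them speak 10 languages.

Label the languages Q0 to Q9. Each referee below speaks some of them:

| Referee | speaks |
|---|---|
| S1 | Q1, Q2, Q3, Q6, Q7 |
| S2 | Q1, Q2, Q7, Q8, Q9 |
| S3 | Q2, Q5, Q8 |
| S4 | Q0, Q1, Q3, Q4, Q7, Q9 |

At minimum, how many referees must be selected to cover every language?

3

S1 and S3 and S4 together: S1 ∪ S3 ∪ S4 = {Q0, Q1, Q2, Q3, Q4, Q5, Q6, Q7, Q8, Q9} — every language is covered.
Only S4 contains Q0, so S4 is forced; the remaining 4 languages need at least 2 more referees (each remaining referee adds at most 3) — so at least 3 referees are needed, and 3 is optimal.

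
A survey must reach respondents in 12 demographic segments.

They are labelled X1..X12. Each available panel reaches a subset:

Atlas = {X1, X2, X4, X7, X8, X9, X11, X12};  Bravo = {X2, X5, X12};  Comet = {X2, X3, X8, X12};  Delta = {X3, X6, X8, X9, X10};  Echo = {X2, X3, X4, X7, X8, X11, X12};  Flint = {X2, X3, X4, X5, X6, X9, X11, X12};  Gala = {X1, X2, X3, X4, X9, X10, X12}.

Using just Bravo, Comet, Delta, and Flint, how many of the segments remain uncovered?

2

Union of Bravo, Comet, Delta, Flint = {X2, X3, X4, X5, X6, X8, X9, X10, X11, X12}.
Not covered: X1, X7 — 2 segments.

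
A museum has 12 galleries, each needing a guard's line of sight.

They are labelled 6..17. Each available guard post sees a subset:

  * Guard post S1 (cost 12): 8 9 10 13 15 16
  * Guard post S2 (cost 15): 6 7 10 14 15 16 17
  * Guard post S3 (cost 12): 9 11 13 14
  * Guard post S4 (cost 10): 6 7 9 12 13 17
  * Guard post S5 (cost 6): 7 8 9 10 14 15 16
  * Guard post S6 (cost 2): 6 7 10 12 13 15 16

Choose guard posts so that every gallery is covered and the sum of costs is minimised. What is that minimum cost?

S3, S4, S5 together cover every gallery (S3 ∪ S4 ∪ S5 = {6, 7, 8, 9, 10, 11, 12, 13, 14, 15, 16, 17}); total cost 12 + 10 + 6 = 28.
The greedy pick S6, S5, S4, S3 costs 30; no covering selection beats 28.

28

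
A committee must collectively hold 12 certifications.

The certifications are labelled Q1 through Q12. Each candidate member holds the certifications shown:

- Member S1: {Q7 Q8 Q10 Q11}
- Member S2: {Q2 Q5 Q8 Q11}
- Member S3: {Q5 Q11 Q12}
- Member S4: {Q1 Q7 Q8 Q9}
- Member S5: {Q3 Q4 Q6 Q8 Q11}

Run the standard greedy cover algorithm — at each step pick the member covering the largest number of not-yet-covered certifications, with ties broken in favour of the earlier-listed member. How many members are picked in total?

Greedy: pick S5 (covers 5 new) → pick S4 (covers 3 new) → pick S2 (covers 2 new) → pick S1 (covers 1 new) → pick S3 (covers 1 new). Total picks: 5.

5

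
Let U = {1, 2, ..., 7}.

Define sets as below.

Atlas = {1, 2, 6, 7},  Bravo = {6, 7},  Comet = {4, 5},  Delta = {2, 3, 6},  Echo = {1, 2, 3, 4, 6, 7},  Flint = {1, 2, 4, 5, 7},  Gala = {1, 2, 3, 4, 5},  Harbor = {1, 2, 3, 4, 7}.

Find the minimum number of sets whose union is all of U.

2

Take {Delta, Flint}. Their union is {1, 2, 3, 4, 5, 6, 7}, which is all 7 points.
No single set has all 7 points (the largest, Echo, has 6), so 2 is optimal.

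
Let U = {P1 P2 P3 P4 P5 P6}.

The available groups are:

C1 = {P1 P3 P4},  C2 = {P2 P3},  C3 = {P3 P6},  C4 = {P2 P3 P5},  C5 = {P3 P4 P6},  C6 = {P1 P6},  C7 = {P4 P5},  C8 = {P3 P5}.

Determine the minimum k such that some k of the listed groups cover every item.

C1 and C4 and C5 together: C1 ∪ C4 ∪ C5 = {P1, P2, P3, P4, P5, P6} — every item is covered.
No 2 of the 8 groups cover everything (all 28 combinations miss at least one item), so 3 is optimal.

3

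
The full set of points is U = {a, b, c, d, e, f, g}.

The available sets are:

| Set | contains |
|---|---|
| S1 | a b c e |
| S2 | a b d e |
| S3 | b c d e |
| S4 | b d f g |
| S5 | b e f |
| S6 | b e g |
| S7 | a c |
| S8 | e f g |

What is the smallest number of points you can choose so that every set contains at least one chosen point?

The 3 points {a, e, g} hit every set.
No choice of 2 points meets every set, so 3 is the minimum.

3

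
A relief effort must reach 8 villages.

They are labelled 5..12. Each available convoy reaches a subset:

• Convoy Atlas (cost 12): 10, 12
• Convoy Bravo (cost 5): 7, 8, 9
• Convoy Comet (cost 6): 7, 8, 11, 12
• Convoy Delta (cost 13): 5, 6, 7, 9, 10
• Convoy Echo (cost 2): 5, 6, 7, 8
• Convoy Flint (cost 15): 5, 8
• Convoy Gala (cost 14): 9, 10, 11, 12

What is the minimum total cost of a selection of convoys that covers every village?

Echo, Gala together cover every village (Echo ∪ Gala = {5, 6, 7, 8, 9, 10, 11, 12}); total cost 2 + 14 = 16.
The greedy pick Echo, Comet, Bravo, Atlas costs 25; no covering selection beats 16.

16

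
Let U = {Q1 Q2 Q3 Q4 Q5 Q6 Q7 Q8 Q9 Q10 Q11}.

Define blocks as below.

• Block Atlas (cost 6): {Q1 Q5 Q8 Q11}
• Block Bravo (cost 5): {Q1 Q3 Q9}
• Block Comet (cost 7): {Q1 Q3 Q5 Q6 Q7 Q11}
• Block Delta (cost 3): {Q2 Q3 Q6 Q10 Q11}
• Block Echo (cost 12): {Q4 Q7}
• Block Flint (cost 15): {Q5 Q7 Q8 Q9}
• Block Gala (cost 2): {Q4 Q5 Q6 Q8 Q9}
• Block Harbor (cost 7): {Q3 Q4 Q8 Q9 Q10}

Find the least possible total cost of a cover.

Comet, Delta, Gala together cover every item (Comet ∪ Delta ∪ Gala = {Q1, Q2, Q3, Q4, Q5, Q6, Q7, Q8, Q9, Q10, Q11}); total cost 7 + 3 + 2 = 12.
No covering selection has total cost below 12.

12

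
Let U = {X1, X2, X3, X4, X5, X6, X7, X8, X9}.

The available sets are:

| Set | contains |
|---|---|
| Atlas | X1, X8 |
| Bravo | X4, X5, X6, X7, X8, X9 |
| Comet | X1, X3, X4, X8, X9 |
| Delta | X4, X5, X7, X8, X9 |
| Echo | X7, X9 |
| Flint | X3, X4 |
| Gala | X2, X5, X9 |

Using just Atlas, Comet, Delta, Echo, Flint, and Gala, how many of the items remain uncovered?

1

Union of Atlas, Comet, Delta, Echo, Flint, Gala = {X1, X2, X3, X4, X5, X7, X8, X9}.
Not covered: X6 — 1 item.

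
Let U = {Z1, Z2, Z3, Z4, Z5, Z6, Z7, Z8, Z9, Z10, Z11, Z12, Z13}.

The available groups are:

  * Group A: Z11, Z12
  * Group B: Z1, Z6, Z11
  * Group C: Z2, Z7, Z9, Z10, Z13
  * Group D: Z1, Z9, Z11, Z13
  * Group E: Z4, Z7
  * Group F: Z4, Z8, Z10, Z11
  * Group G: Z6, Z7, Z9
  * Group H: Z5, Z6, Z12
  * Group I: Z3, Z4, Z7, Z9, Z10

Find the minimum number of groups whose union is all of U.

5

Take {B, C, F, H, I}. Their union is {Z1, Z2, Z3, Z4, Z5, Z6, Z7, Z8, Z9, Z10, Z11, Z12, Z13}, which is all 13 points.
No 4 of the 9 groups cover everything (all 126 combinations miss at least one point), so 5 is optimal.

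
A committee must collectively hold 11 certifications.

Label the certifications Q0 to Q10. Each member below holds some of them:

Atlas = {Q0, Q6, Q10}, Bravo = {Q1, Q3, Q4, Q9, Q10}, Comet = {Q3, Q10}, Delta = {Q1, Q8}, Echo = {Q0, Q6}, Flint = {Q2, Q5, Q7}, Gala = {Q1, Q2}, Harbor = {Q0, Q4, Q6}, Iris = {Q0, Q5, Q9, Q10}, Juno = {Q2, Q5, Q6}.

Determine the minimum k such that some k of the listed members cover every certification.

4

Bravo and Delta and Flint and Harbor together: Bravo ∪ Delta ∪ Flint ∪ Harbor = {Q0, Q1, Q2, Q3, Q4, Q5, Q6, Q7, Q8, Q9, Q10} — every certification is covered.
Only Delta contains Q8, so Delta is forced; the remaining 9 certifications need at least 3 more members (each remaining member adds at most 4) — so at least 4 members are needed, and 4 is optimal.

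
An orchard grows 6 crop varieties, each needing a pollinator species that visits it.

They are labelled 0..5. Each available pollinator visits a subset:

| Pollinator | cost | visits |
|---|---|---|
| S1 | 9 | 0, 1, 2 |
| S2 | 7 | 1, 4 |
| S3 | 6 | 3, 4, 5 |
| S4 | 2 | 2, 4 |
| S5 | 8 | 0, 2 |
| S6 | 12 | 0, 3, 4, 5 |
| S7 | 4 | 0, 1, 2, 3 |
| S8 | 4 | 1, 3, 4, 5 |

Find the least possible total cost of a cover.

8

S7, S8 together cover every variety (S7 ∪ S8 = {0, 1, 2, 3, 4, 5}); total cost 4 + 4 = 8.
The greedy pick S4, S7, S8 costs 10; no covering selection beats 8.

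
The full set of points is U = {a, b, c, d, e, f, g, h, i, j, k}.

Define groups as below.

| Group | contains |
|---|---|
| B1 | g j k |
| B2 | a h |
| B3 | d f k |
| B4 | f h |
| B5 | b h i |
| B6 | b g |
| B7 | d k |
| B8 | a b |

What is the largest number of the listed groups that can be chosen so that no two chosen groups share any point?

3

B2, B3, B6 are pairwise disjoint (B2={a,h}; B3={d,f,k}; B6={b,g}).
Every remaining group overlaps one of these, and no 4 of the listed groups are pairwise disjoint, so 3 is the maximum.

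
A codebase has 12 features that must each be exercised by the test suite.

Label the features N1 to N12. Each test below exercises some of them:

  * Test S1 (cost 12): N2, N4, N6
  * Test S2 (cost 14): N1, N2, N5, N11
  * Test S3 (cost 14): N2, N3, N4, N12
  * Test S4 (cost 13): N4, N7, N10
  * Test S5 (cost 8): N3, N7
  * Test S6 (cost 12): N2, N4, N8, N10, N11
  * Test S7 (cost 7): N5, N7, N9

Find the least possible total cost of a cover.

59

S1, S2, S3, S6, S7 together cover every feature (S1 ∪ S2 ∪ S3 ∪ S6 ∪ S7 = {N1, N2, N3, N4, N5, N6, N7, N8, N9, N10, N11, N12}); total cost 12 + 14 + 14 + 12 + 7 = 59.
No covering selection has total cost below 59.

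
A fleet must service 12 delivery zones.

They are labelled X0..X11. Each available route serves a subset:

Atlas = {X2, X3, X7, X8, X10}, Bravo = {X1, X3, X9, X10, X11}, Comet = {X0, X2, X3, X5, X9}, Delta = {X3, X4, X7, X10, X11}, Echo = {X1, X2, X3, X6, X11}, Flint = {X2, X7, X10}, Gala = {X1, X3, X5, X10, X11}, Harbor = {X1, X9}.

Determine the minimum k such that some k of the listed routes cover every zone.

Take {Atlas, Comet, Delta, Echo}. Their union is {X0, X1, X2, X3, X4, X5, X6, X7, X8, X9, X10, X11}, which is all 12 zones.
Only Echo contains X6, so Echo is forced; the remaining 7 zones need at least 3 more routes (each remaining route adds at most 3) — so at least 4 routes are needed, and 4 is optimal.

4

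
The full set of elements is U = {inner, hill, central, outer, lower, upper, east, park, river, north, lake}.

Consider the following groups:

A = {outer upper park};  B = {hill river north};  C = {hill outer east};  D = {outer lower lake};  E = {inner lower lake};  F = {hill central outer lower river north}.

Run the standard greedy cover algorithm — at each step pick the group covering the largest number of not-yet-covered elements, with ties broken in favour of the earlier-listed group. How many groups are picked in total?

4

Greedy: pick F (covers 6 new) → pick A (covers 2 new) → pick E (covers 2 new) → pick C (covers 1 new). Total picks: 4.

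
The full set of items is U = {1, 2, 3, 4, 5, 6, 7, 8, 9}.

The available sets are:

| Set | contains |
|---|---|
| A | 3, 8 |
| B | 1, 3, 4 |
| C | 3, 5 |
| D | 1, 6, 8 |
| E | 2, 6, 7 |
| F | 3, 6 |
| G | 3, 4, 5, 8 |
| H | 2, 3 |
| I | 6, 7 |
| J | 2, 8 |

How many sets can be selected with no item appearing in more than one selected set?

3

B, I, J are pairwise disjoint (B={1,3,4}; I={6,7}; J={2,8}).
Every remaining set overlaps one of these, and no 4 of the listed sets are pairwise disjoint, so 3 is the maximum.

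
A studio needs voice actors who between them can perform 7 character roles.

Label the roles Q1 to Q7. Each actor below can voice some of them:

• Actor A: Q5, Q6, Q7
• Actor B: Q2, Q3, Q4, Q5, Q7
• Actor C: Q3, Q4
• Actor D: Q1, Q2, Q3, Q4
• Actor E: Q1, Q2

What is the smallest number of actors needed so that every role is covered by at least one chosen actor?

2

A and D together: A ∪ D = {Q1, Q2, Q3, Q4, Q5, Q6, Q7} — every role is covered.
No single actor has all 7 roles (the largest, B, has 5), so 2 is optimal.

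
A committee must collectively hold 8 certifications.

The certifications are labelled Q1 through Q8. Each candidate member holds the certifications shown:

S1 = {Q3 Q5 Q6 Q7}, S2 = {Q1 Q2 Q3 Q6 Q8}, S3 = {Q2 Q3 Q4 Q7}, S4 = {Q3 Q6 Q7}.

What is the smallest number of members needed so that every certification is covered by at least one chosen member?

Take {S1, S2, S3}. Their union is {Q1, Q2, Q3, Q4, Q5, Q6, Q7, Q8}, which is all 8 certifications.
Only S2 contains Q1, so S2 is forced; the remaining 3 certifications need at least 2 more members (each remaining member adds at most 2) — so at least 3 members are needed, and 3 is optimal.

3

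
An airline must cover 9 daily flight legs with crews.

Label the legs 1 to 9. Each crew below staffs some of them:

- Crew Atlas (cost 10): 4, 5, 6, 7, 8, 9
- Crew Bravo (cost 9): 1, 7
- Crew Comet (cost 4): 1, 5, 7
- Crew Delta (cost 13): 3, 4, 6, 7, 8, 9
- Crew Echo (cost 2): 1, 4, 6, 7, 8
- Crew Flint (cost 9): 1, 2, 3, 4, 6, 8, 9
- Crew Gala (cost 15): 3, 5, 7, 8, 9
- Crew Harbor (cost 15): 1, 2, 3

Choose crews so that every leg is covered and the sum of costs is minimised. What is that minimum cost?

Comet, Flint together cover every leg (Comet ∪ Flint = {1, 2, 3, 4, 5, 6, 7, 8, 9}); total cost 4 + 9 = 13.
The greedy pick Echo, Flint, Comet costs 15; no covering selection beats 13.

13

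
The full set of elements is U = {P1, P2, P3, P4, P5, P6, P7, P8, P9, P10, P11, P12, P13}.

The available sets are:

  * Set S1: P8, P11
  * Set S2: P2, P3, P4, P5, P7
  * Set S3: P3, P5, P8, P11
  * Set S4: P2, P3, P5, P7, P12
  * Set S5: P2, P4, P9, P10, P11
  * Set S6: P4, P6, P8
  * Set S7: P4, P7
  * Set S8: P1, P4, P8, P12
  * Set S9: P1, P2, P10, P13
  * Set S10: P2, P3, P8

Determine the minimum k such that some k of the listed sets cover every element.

4

S4, S5, S6, and S9 cover everything between them: the union {P1, P2, P3, P4, P5, P6, P7, P8, P9, P10, P11, P12, P13} is all of U.
Only S9 contains P13, so S9 is forced; the remaining 9 elements need at least 3 more sets (each remaining set adds at most 4) — so at least 4 sets are needed, and 4 is optimal.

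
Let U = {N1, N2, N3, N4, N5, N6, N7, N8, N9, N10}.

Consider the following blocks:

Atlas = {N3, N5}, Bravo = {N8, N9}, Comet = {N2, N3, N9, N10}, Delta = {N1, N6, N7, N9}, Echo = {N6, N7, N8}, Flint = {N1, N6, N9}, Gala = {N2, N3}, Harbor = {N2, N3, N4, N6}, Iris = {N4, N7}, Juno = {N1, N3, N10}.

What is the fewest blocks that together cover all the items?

Atlas, Bravo, Echo, Harbor, and Juno cover everything between them: the union {N1, N2, N3, N4, N5, N6, N7, N8, N9, N10} is all of U.
No 4 of the 10 blocks cover everything (all 210 combinations miss at least one item), so 5 is optimal.

5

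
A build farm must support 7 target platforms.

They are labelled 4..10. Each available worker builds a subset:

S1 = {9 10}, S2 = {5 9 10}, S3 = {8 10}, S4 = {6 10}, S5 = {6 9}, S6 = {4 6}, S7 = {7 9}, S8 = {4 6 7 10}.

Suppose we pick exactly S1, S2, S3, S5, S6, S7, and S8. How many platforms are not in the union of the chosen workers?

0

Union of S1, S2, S3, S5, S6, S7, S8 = {4, 5, 6, 7, 8, 9, 10} — that's every platform, so 0 are uncovered.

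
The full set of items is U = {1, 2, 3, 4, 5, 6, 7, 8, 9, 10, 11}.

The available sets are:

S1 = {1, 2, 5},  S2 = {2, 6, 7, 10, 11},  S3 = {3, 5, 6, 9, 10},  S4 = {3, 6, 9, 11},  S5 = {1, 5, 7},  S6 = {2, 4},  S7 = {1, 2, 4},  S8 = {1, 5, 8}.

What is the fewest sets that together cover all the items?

S2 and S4 and S7 and S8 together: S2 ∪ S4 ∪ S7 ∪ S8 = {1, 2, 3, 4, 5, 6, 7, 8, 9, 10, 11} — every item is covered.
No 3 of the 8 sets cover everything (all 56 combinations miss at least one item), so 4 is optimal.

4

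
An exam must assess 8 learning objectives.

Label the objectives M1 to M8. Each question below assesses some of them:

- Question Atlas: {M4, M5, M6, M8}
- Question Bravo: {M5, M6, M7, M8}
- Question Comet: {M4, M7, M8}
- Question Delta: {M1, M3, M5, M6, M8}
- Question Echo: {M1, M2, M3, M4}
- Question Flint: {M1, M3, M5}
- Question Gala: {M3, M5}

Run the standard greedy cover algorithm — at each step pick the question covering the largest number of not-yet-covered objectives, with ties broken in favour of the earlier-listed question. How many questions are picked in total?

Greedy: pick Delta (covers 5 new) → pick Comet (covers 2 new) → pick Echo (covers 1 new). Total picks: 3.
(The true minimum cover uses only 2 questions, so greedy is not optimal here.)

3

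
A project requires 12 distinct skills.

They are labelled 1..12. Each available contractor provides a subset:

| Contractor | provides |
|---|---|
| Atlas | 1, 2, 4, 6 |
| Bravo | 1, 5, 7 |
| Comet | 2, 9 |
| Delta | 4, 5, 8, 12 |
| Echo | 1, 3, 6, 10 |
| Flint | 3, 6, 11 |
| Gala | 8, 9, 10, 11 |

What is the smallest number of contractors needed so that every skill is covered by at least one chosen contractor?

Take {Atlas, Bravo, Delta, Flint, Gala}. Their union is {1, 2, 3, 4, 5, 6, 7, 8, 9, 10, 11, 12}, which is all 12 skills.
No 4 of the 7 contractors cover everything (all 35 combinations miss at least one skill), so 5 is optimal.

5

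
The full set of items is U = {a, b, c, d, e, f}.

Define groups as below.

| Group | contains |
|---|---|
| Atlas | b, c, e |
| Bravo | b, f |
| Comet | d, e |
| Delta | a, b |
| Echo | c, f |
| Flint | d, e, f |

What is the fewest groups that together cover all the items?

3

Atlas, Delta, and Flint cover everything between them: the union {a, b, c, d, e, f} is all of U.
Only Delta contains a, so Delta is forced; the remaining 4 items need at least 2 more groups (each remaining group adds at most 3) — so at least 3 groups are needed, and 3 is optimal.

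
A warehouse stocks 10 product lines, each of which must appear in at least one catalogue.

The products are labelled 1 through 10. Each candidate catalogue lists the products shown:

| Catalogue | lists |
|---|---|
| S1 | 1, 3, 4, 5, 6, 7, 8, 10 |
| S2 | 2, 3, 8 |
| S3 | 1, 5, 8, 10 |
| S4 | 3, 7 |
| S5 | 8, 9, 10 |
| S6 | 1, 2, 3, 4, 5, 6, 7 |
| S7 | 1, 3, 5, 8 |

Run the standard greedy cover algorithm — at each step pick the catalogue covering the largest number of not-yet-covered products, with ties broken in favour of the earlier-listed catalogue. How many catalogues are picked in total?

3

Greedy: pick S1 (covers 8 new) → pick S2 (covers 1 new) → pick S5 (covers 1 new). Total picks: 3.
(The true minimum cover uses only 2 catalogues, so greedy is not optimal here.)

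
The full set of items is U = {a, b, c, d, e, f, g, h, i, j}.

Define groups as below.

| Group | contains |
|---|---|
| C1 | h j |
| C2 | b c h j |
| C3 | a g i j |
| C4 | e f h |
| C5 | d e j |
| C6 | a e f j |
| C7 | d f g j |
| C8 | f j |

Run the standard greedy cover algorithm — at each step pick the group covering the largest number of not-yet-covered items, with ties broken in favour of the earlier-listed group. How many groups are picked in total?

Greedy: pick C2 (covers 4 new) → pick C3 (covers 3 new) → pick C4 (covers 2 new) → pick C5 (covers 1 new). Total picks: 4.

4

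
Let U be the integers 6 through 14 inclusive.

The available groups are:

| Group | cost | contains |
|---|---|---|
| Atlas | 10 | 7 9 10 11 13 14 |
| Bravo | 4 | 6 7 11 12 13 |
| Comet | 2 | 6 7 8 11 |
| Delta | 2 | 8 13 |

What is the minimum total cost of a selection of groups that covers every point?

16

Atlas, Bravo, Comet together cover every point (Atlas ∪ Bravo ∪ Comet = {6, 7, 8, 9, 10, 11, 12, 13, 14}); total cost 10 + 4 + 2 = 16.
No covering selection has total cost below 16.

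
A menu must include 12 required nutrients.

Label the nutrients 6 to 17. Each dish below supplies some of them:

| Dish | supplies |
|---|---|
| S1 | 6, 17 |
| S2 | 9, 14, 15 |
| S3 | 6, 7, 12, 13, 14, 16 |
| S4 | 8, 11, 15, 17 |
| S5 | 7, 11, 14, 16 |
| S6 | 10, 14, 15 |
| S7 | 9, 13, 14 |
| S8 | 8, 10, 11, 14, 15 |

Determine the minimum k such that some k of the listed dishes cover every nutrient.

4

S2 and S3 and S4 and S6 together: S2 ∪ S3 ∪ S4 ∪ S6 = {6, 7, 8, 9, 10, 11, 12, 13, 14, 15, 16, 17} — every nutrient is covered.
No 3 of the 8 dishes cover everything (all 56 combinations miss at least one nutrient), so 4 is optimal.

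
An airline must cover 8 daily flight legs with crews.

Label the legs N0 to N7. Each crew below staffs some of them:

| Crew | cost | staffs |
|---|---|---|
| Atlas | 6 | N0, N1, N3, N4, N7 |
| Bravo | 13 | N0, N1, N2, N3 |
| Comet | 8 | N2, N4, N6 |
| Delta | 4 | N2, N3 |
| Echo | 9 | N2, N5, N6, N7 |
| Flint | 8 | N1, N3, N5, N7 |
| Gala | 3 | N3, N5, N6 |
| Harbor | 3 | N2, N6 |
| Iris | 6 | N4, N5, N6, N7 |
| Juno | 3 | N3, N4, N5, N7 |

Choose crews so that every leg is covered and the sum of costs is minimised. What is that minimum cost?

Atlas, Gala, Harbor together cover every leg (Atlas ∪ Gala ∪ Harbor = {N0, N1, N2, N3, N4, N5, N6, N7}); total cost 6 + 3 + 3 = 12.
No covering selection has total cost below 12.

12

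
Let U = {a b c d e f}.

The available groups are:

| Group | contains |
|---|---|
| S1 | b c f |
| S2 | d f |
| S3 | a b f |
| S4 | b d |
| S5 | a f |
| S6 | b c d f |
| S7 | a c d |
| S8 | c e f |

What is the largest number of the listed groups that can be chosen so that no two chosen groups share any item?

2

S4, S5 are pairwise disjoint (S4={b,d}; S5={a,f}).
Every remaining group overlaps one of these, and no 3 of the listed groups are pairwise disjoint, so 2 is the maximum.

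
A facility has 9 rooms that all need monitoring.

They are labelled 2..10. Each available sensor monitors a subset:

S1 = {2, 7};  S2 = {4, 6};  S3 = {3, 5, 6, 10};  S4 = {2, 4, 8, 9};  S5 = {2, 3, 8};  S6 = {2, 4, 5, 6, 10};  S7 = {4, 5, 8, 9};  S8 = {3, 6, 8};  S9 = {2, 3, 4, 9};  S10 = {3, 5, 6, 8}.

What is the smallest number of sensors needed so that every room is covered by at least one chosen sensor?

3

S1 and S3 and S4 together: S1 ∪ S3 ∪ S4 = {2, 3, 4, 5, 6, 7, 8, 9, 10} — every room is covered.
Only S1 contains 7, so S1 is forced; the remaining 7 rooms need at least 2 more sensors (each remaining sensor adds at most 4) — so at least 3 sensors are needed, and 3 is optimal.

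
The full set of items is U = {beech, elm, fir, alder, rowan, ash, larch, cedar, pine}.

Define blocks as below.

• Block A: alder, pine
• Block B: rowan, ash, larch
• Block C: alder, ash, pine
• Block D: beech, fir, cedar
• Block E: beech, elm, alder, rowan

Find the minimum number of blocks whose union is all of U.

4

A and B and D and E together: A ∪ B ∪ D ∪ E = {beech, elm, fir, alder, rowan, ash, larch, cedar, pine} — every item is covered.
Only E contains elm, so E is forced; the remaining 5 items need at least 3 more blocks (each remaining block adds at most 2) — so at least 4 blocks are needed, and 4 is optimal.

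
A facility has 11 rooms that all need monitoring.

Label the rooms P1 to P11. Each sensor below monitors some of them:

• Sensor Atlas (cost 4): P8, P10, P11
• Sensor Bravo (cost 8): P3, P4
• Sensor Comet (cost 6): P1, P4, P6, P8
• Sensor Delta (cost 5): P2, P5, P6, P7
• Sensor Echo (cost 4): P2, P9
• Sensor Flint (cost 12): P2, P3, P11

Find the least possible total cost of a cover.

Atlas, Bravo, Comet, Delta, Echo together cover every room (Atlas ∪ Bravo ∪ Comet ∪ Delta ∪ Echo = {P1, P2, P3, P4, P5, P6, P7, P8, P9, P10, P11}); total cost 4 + 8 + 6 + 5 + 4 = 27.
No covering selection has total cost below 27.

27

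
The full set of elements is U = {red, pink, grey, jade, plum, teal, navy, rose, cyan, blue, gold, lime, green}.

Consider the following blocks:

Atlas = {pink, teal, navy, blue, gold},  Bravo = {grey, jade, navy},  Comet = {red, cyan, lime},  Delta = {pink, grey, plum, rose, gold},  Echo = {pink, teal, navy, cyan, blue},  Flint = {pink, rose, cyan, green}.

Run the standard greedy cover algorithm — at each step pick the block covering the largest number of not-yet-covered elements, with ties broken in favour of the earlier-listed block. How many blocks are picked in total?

Greedy: pick Atlas (covers 5 new) → pick Comet (covers 3 new) → pick Delta (covers 3 new) → pick Bravo (covers 1 new) → pick Flint (covers 1 new). Total picks: 5.

5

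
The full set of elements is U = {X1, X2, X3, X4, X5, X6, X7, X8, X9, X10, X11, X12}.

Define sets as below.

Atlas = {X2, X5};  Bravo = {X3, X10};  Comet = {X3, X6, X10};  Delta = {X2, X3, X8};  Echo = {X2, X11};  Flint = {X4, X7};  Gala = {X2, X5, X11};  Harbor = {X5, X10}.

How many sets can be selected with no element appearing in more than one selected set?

Bravo, Echo, Flint are pairwise disjoint (Bravo={X3,X10}; Echo={X2,X11}; Flint={X4,X7}).
Every remaining set overlaps one of these, and no 4 of the listed sets are pairwise disjoint, so 3 is the maximum.

3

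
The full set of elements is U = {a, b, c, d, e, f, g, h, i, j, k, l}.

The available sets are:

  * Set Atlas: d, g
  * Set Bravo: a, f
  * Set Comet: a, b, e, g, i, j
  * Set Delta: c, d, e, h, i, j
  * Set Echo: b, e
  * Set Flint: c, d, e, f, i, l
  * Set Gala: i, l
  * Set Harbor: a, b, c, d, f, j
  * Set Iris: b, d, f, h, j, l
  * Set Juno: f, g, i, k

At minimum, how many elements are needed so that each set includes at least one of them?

The 4 elements {a, b, d, i} hit every set.
The sets Atlas, Bravo, Echo, Gala are pairwise disjoint, so any hitting set needs a separate element for each — at least 4. Hence 4 is optimal.

4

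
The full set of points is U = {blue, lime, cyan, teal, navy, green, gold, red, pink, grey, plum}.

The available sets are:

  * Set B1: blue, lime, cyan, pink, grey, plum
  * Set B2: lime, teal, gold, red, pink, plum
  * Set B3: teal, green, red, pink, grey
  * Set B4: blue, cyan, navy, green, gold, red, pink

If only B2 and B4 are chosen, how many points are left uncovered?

1

Union of B2, B4 = {blue, lime, cyan, teal, navy, green, gold, red, pink, plum}.
Not covered: grey — 1 point.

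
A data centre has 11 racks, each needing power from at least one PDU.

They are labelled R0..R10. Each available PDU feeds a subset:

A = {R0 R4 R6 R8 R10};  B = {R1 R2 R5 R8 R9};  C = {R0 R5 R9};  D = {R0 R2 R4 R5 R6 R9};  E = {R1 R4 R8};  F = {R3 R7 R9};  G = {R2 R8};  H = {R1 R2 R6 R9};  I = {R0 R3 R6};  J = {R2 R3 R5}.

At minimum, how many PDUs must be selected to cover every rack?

Take {A, B, F}. Their union is {R0, R1, R2, R3, R4, R5, R6, R7, R8, R9, R10}, which is all 11 racks.
Only F contains R7, so F is forced; the remaining 8 racks need at least 2 more PDUs (each remaining PDU adds at most 5) — so at least 3 PDUs are needed, and 3 is optimal.

3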